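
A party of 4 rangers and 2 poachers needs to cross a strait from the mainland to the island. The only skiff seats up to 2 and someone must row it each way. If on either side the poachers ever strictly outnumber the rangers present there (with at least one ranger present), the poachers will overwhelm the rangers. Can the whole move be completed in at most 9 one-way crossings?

Yes — this plan uses 9 crossings (≤ 9):
1. 2 poachers → the island.  (the mainland: 4R 0P; the island: 0R 2P)
2. 1 poacher ← the mainland.  (the mainland: 4R 1P; the island: 0R 1P)
3. 2 rangers → the island.  (the mainland: 2R 1P; the island: 2R 1P)
4. 1 poacher ← the mainland.  (the mainland: 2R 2P; the island: 2R 0P)
5. 2 poachers → the island.  (the mainland: 2R 0P; the island: 2R 2P)
6. 1 poacher ← the mainland.  (the mainland: 2R 1P; the island: 2R 1P)
7. 1 ranger and 1 poacher → the island.  (the mainland: 1R 0P; the island: 3R 2P)
8. 1 poacher ← the mainland.  (the mainland: 1R 1P; the island: 3R 1P)
9. 1 ranger and 1 poacher → the island.  (the mainland: 0R 0P; the island: 4R 2P)

Yes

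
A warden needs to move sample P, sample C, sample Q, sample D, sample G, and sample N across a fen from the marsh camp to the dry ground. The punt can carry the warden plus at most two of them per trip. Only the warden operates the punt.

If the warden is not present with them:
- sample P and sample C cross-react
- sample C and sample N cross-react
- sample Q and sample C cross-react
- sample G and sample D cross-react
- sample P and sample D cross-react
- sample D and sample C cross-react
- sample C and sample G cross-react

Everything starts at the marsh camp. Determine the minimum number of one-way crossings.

Counting alone: the warden can take at most 2 across per trip to the dry ground, so moving all 6 needs at least 3 loaded trips out, with a return between consecutive ones — at least 5 crossings.
The safety rule pushes this higher. Following every safe sequence of crossings, the most of the 6 that can be at the dry ground as the punt arrives there on crossings 5, 7 is 4, 5 respectively — never all 6.
So no plan with fewer than 9 crossings exists, and this one achieves 9:
1. Warden goes to the dry ground with sample C and sample D.  [the marsh camp: sample G, sample N, sample P, sample Q | the dry ground: sample C, sample D]
2. Warden goes back to the marsh camp with sample C.  [the marsh camp: sample C, sample G, sample N, sample P, sample Q | the dry ground: sample D]
3. Warden goes to the dry ground with sample C and sample Q.  [the marsh camp: sample G, sample N, sample P | the dry ground: sample C, sample D, sample Q]
4. Warden goes back to the marsh camp with sample C.  [the marsh camp: sample C, sample G, sample N, sample P | the dry ground: sample D, sample Q]
5. Warden goes to the dry ground with sample C and sample N.  [the marsh camp: sample G, sample P | the dry ground: sample C, sample D, sample N, sample Q]
6. Warden goes back to the marsh camp with sample C.  [the marsh camp: sample C, sample G, sample P | the dry ground: sample D, sample N, sample Q]
7. Warden goes to the dry ground with sample G and sample P.  [the marsh camp: sample C | the dry ground: sample D, sample G, sample N, sample P, sample Q]
8. Warden goes back to the marsh camp with sample D.  [the marsh camp: sample C, sample D | the dry ground: sample G, sample N, sample P, sample Q]
9. Warden goes to the dry ground with sample C and sample D.  [the marsh camp: — | the dry ground: sample C, sample D, sample G, sample N, sample P, sample Q]

9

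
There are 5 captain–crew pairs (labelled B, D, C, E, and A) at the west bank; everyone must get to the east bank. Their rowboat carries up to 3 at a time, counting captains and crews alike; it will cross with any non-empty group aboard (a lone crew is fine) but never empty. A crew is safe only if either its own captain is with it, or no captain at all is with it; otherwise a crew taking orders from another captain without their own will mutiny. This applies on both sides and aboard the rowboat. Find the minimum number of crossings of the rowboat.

Counting alone: each trip to the east bank takes at most 3 across and each return brings at least 1 back, so after t trips out (and t−1 returns) at most 3t − (t−1) of the 10 are across; that first reaches 10 at t = 5, so at least 9 crossings are needed.
The safety rule pushes this higher. Following every safe sequence of crossings, the most of the 10 that can be at the east bank as the rowboat arrives there on crossing 9 is 9 — never all 10.
So no plan with fewer than 11 crossings exists, and this one achieves 11:
1. captain B and crew B cross → the east bank.
2. captain B crosses ← the west bank.
3. crew C, crew D, and crew E cross → the east bank.
4. crew B crosses ← the west bank.
5. captain C, captain D, and captain E cross → the east bank.
6. captain D and crew D cross ← the west bank.
7. captain A, captain B, and captain D cross → the east bank.
8. crew C crosses ← the west bank.
9. crew B and crew D cross → the east bank.
10. crew B crosses ← the west bank.
11. crew A, crew B, and crew C cross → the east bank.

11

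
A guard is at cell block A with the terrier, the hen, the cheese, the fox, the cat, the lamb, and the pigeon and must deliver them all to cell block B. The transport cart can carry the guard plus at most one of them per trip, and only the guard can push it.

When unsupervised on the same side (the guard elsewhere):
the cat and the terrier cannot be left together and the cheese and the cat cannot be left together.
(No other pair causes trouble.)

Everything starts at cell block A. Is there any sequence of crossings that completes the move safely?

1. Guard goes to cell block B with the cat.
2. Guard goes back to cell block A alone.
3. Guard goes to cell block B with the terrier.
4. Guard goes back to cell block A with the cat.
5. Guard goes to cell block B with the cheese.
6. Guard goes back to cell block A alone.
7. Guard goes to cell block B with the hen.
8. Guard goes back to cell block A alone.
9. Guard goes to cell block B with the fox.
10. Guard goes back to cell block A alone.
11. Guard goes to cell block B with the lamb.
12. Guard goes back to cell block A alone.
13. Guard goes to cell block B with the pigeon.
14. Guard goes back to cell block A alone.
15. Guard goes to cell block B with the cat.

Yes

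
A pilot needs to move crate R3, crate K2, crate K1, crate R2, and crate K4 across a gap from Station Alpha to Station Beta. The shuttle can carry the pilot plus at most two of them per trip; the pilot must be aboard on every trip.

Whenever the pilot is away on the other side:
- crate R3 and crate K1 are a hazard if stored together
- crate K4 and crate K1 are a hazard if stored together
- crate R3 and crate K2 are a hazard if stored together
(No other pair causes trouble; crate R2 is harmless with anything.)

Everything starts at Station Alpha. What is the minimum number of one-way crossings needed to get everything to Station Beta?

Counting alone: the pilot can take at most 2 across per trip to Station Beta, so moving all 5 needs at least 3 loaded trips out, with a return between consecutive ones — at least 5 crossings.
The plan below uses exactly 5 crossings, so it is optimal:
1. Pilot goes to Station Beta with crate K1 and crate R3.  [Station Alpha: crate K2, crate K4, crate R2 | Station Beta: crate K1, crate R3]
2. Pilot goes back to Station Alpha with crate R3.  [Station Alpha: crate K2, crate K4, crate R2, crate R3 | Station Beta: crate K1]
3. Pilot goes to Station Beta with crate K2 and crate R2.  [Station Alpha: crate K4, crate R3 | Station Beta: crate K1, crate K2, crate R2]
4. Pilot goes back to Station Alpha alone.  [Station Alpha: crate K4, crate R3 | Station Beta: crate K1, crate K2, crate R2]
5. Pilot goes to Station Beta with crate K4 and crate R3.  [Station Alpha: — | Station Beta: crate K1, crate K2, crate K4, crate R2, crate R3]

5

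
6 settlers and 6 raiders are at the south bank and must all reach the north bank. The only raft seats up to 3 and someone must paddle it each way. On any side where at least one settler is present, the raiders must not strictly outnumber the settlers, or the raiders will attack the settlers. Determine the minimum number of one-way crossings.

impossible

Following every safe sequence of crossings from the start, the most of the 12 that can be at the north bank as the raft arrives there on crossings 1, 3, 5 is 3, 5, 6 respectively; the best ever achieved is 6 of 12.
From crossing 7 on, no configuration arises that was not already reachable earlier: only 17 distinct safe configurations (who is on which side, and where the raft is) can ever be reached, none of them has everyone across, and every continuation just revisits them. They are: 0 settlers + 0 raiders across (raft back at the start); 0 settlers + 1 raider across (raft there); 0 settlers + 1 raider across (raft back at the start); 0 settlers + 2 raiders across (raft there); 0 settlers + 2 raiders across (raft back at the start); 0 settlers + 3 raiders across (raft there); 0 settlers + 3 raiders across (raft back at the start); 0 settlers + 4 raiders across (raft there); 0 settlers + 4 raiders across (raft back at the start); 0 settlers + 5 raiders across (raft there); 0 settlers + 5 raiders across (raft back at the start); 0 settlers + 6 raiders across (raft there); 1 settler + 1 raider across (raft there); 1 settler + 1 raider across (raft back at the start); 2 settlers + 2 raiders across (raft there); 2 settlers + 2 raiders across (raft back at the start); 3 settlers + 3 raiders across (raft there). So no valid plan exists.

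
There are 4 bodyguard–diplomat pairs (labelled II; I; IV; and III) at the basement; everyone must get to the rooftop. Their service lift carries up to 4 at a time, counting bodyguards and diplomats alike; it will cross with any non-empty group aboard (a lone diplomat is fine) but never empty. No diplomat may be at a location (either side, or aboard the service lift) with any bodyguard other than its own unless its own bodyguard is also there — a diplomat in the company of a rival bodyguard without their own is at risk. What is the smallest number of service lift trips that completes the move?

5

Counting alone: each trip to the rooftop takes at most 4 across and each return brings at least 1 back, so after t trips out (and t−1 returns) at most 4t − (t−1) of the 8 are across; that first reaches 8 at t = 3, so at least 5 crossings are needed.
The plan below uses exactly 5 crossings, so it is optimal:
1. bodyguard II and diplomat II cross → the rooftop.
2. bodyguard II crosses ← the basement.
3. bodyguard I, bodyguard II, bodyguard III, and bodyguard IV cross → the rooftop.
4. diplomat II crosses ← the basement.
5. diplomat I, diplomat II, diplomat III, and diplomat IV cross → the rooftop.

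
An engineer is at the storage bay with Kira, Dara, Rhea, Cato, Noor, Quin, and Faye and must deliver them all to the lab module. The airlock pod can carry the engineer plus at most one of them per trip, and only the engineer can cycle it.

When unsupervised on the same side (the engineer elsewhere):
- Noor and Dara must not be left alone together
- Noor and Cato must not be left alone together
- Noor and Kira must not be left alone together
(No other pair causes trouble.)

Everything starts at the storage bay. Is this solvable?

No

Following every safe sequence of crossings from the start, the most of the 7 that can be at the lab module as the airlock pod arrives there on crossings 1, 3, 5, 7, 9 is 1, 2, 3, 4, 5 respectively; the best ever achieved is 5 of 7.
From crossing 11 on, no configuration arises that was not already reachable earlier: only 72 distinct safe configurations (who is on which side, and where the airlock pod is) can ever be reached, none of them has everyone across, and every continuation just revisits them. So no valid plan exists.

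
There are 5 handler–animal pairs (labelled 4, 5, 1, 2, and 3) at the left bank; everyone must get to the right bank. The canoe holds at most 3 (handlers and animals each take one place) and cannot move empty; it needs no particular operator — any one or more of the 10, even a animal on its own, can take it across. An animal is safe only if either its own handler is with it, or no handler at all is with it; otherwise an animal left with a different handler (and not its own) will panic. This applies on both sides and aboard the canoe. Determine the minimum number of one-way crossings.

11

Counting alone: each trip to the right bank takes at most 3 across and each return brings at least 1 back, so after t trips out (and t−1 returns) at most 3t − (t−1) of the 10 are across; that first reaches 10 at t = 5, so at least 9 crossings are needed.
The safety rule pushes this higher. Following every safe sequence of crossings, the most of the 10 that can be at the right bank as the canoe arrives there on crossing 9 is 9 — never all 10.
So no plan with fewer than 11 crossings exists, and this one achieves 11:
1. animal 4 and handler 4 cross → the right bank.
2. handler 4 crosses ← the left bank.
3. animal 1, animal 2, and animal 5 cross → the right bank.
4. animal 4 crosses ← the left bank.
5. handler 1, handler 2, and handler 5 cross → the right bank.
6. animal 5 and handler 5 cross ← the left bank.
7. handler 3, handler 4, and handler 5 cross → the right bank.
8. animal 1 crosses ← the left bank.
9. animal 4 and animal 5 cross → the right bank.
10. animal 4 crosses ← the left bank.
11. animal 1, animal 3, and animal 4 cross → the right bank.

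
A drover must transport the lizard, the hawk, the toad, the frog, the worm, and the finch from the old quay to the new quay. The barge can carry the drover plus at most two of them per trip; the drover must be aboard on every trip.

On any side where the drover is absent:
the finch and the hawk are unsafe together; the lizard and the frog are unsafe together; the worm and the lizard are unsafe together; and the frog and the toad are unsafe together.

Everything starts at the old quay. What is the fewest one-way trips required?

impossible

Whatever the first load, the items left behind include a forbidden pair without the drover. No opening move is safe, so no plan exists.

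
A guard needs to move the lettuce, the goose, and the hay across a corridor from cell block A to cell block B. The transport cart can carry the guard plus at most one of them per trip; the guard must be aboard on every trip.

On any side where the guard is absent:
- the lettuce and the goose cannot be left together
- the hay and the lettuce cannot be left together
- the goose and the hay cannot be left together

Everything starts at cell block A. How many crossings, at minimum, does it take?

impossible

Whatever the first load, the items left behind include a forbidden pair without the guard. No opening move is safe, so no plan exists.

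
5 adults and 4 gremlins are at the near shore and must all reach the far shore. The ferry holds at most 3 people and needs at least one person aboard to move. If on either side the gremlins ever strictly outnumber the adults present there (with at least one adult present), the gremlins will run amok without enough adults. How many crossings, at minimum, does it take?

Counting alone: each trip to the far shore takes at most 3 across and each return brings at least 1 back, so after t trips out (and t−1 returns) at most 3t − (t−1) of the 9 are across; that first reaches 9 at t = 4, so at least 7 crossings are needed.
The plan below uses exactly 7 crossings, so it is optimal:
1. 3 gremlins → the far shore.  (the near shore: 5A 1G; the far shore: 0A 3G)
2. 1 gremlin ← the near shore.  (the near shore: 5A 2G; the far shore: 0A 2G)
3. 3 adults → the far shore.  (the near shore: 2A 2G; the far shore: 3A 2G)
4. 1 adult ← the near shore.  (the near shore: 3A 2G; the far shore: 2A 2G)
5. 2 adults and 1 gremlin → the far shore.  (the near shore: 1A 1G; the far shore: 4A 3G)
6. 1 adult ← the near shore.  (the near shore: 2A 1G; the far shore: 3A 3G)
7. 2 adults and 1 gremlin → the far shore.  (the near shore: 0A 0G; the far shore: 5A 4G)

7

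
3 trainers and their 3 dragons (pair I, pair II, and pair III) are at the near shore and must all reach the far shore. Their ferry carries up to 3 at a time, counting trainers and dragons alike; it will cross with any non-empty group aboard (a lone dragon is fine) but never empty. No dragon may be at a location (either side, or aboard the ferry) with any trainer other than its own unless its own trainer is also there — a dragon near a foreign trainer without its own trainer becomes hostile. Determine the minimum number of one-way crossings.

Counting alone: each trip to the far shore takes at most 3 across and each return brings at least 1 back, so after t trips out (and t−1 returns) at most 3t − (t−1) of the 6 are across; that first reaches 6 at t = 3, so at least 5 crossings are needed.
The plan below uses exactly 5 crossings, so it is optimal:
1. dragon I and trainer I cross → the far shore.
2. trainer I crosses ← the near shore.
3. trainer I, trainer II, and trainer III cross → the far shore.
4. dragon I crosses ← the near shore.
5. dragon I, dragon II, and dragon III cross → the far shore.

5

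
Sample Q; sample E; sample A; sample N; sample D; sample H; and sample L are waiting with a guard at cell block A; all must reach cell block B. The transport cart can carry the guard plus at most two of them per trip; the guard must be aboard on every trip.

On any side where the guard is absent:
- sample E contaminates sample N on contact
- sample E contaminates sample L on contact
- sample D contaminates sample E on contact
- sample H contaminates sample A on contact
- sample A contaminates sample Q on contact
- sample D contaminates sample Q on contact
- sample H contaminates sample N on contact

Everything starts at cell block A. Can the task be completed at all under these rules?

Whatever the first load, the items left behind include a forbidden pair without the guard. No opening move is safe, so no plan exists.

No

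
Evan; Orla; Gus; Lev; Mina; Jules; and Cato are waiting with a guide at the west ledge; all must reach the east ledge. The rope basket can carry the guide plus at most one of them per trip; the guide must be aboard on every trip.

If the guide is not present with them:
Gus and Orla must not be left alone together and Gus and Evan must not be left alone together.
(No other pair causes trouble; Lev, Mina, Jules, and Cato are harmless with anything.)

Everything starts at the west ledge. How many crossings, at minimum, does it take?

Counting alone: the guide can take at most 1 across per trip to the east ledge, so moving all 7 needs at least 7 loaded trips out, with a return between consecutive ones — at least 13 crossings.
The safety rule pushes this higher. Following every safe sequence of crossings, the most of the 7 that can be at the east ledge as the rope basket arrives there on crossing 13 is 6 — never all 7.
So no plan with fewer than 15 crossings exists, and this one achieves 15:
1. Guide goes to the east ledge with Gus.
2. Guide goes back to the west ledge alone.
3. Guide goes to the east ledge with Evan.
4. Guide goes back to the west ledge with Gus.
5. Guide goes to the east ledge with Orla.
6. Guide goes back to the west ledge alone.
7. Guide goes to the east ledge with Lev.
8. Guide goes back to the west ledge alone.
9. Guide goes to the east ledge with Mina.
10. Guide goes back to the west ledge alone.
11. Guide goes to the east ledge with Jules.
12. Guide goes back to the west ledge alone.
13. Guide goes to the east ledge with Cato.
14. Guide goes back to the west ledge alone.
15. Guide goes to the east ledge with Gus.

15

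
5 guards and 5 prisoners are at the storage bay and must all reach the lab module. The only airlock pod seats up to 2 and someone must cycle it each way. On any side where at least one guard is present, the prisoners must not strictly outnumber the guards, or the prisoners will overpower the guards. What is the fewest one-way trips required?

Following every safe sequence of crossings from the start, the most of the 10 that can be at the lab module as the airlock pod arrives there on crossings 1, 3, 5, 7 is 2, 3, 4, 5 respectively; the best ever achieved is 5 of 10.
From crossing 9 on, no configuration arises that was not already reachable earlier: only 13 distinct safe configurations (who is on which side, and where the airlock pod is) can ever be reached, none of them has everyone across, and every continuation just revisits them. They are: 0 guards + 0 prisoners across (airlock pod back at the start); 0 guards + 1 prisoner across (airlock pod there); 0 guards + 1 prisoner across (airlock pod back at the start); 0 guards + 2 prisoners across (airlock pod there); 0 guards + 2 prisoners across (airlock pod back at the start); 0 guards + 3 prisoners across (airlock pod there); 0 guards + 3 prisoners across (airlock pod back at the start); 0 guards + 4 prisoners across (airlock pod there); 0 guards + 4 prisoners across (airlock pod back at the start); 0 guards + 5 prisoners across (airlock pod there); 1 guard + 1 prisoner across (airlock pod there); 1 guard + 1 prisoner across (airlock pod back at the start); 2 guards + 2 prisoners across (airlock pod there). So no valid plan exists.

impossible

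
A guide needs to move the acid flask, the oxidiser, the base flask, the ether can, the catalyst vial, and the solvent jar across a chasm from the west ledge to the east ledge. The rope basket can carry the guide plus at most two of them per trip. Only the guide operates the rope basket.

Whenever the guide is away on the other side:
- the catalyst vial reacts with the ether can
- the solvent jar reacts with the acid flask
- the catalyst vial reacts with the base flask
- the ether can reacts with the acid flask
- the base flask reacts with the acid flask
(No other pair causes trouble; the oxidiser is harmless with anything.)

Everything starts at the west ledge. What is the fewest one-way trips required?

7

Counting alone: the guide can take at most 2 across per trip to the east ledge, so moving all 6 needs at least 3 loaded trips out, with a return between consecutive ones — at least 5 crossings.
The safety rule pushes this higher. Following every safe sequence of crossings, the most of the 6 that can be at the east ledge as the rope basket arrives there on crossing 5 is 5 — never all 6.
So no plan with fewer than 7 crossings exists, and this one achieves 7:
1. Guide goes to the east ledge with the acid flask and the catalyst vial.
2. Guide goes back to the west ledge alone.
3. Guide goes to the east ledge with the base flask and the oxidiser.
4. Guide goes back to the west ledge with the acid flask and the catalyst vial.
5. Guide goes to the east ledge with the ether can and the solvent jar.
6. Guide goes back to the west ledge alone.
7. Guide goes to the east ledge with the acid flask and the catalyst vial.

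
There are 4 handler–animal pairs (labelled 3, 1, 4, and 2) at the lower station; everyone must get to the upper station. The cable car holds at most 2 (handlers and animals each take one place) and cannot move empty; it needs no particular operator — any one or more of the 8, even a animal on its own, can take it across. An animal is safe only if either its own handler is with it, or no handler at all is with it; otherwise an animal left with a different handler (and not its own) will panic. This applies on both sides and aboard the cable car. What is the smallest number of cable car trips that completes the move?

impossible

Following every safe sequence of crossings from the start, the most of the 8 that can be at the upper station as the cable car arrives there on crossings 1, 3, 5 is 2, 3, 4 respectively; the best ever achieved is 4 of 8.
From crossing 7 on, no configuration arises that was not already reachable earlier: only 44 distinct safe configurations (who is on which side, and where the cable car is) can ever be reached, none of them has everyone across, and every continuation just revisits them. So no valid plan exists.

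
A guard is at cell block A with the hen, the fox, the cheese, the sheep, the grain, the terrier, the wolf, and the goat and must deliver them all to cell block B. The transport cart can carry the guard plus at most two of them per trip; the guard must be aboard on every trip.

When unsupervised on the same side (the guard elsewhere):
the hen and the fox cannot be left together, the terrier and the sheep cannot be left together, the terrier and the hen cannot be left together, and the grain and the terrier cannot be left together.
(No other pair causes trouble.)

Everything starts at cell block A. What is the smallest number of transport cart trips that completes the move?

9

Counting alone: the guard can take at most 2 across per trip to cell block B, so moving all 8 needs at least 4 loaded trips out, with a return between consecutive ones — at least 7 crossings.
The safety rule pushes this higher. Following every safe sequence of crossings, the most of the 8 that can be at cell block B as the transport cart arrives there on crossing 7 is 7 — never all 8.
So no plan with fewer than 9 crossings exists, and this one achieves 9:
1. Guard goes to cell block B with the hen and the terrier.  [cell block A: the cheese, the fox, the goat, the grain, the sheep, the wolf | cell block B: the hen, the terrier]
2. Guard goes back to cell block A with the hen.  [cell block A: the cheese, the fox, the goat, the grain, the hen, the sheep, the wolf | cell block B: the terrier]
3. Guard goes to cell block B with the cheese and the hen.  [cell block A: the fox, the goat, the grain, the sheep, the wolf | cell block B: the cheese, the hen, the terrier]
4. Guard goes back to cell block A with the terrier.  [cell block A: the fox, the goat, the grain, the sheep, the terrier, the wolf | cell block B: the cheese, the hen]
5. Guard goes to cell block B with the grain and the sheep.  [cell block A: the fox, the goat, the terrier, the wolf | cell block B: the cheese, the grain, the hen, the sheep]
6. Guard goes back to cell block A alone.  [cell block A: the fox, the goat, the terrier, the wolf | cell block B: the cheese, the grain, the hen, the sheep]
7. Guard goes to cell block B with the goat and the wolf.  [cell block A: the fox, the terrier | cell block B: the cheese, the goat, the grain, the hen, the sheep, the wolf]
8. Guard goes back to cell block A alone.  [cell block A: the fox, the terrier | cell block B: the cheese, the goat, the grain, the hen, the sheep, the wolf]
9. Guard goes to cell block B with the fox and the terrier.  [cell block A: — | cell block B: the cheese, the fox, the goat, the grain, the hen, the sheep, the terrier, the wolf]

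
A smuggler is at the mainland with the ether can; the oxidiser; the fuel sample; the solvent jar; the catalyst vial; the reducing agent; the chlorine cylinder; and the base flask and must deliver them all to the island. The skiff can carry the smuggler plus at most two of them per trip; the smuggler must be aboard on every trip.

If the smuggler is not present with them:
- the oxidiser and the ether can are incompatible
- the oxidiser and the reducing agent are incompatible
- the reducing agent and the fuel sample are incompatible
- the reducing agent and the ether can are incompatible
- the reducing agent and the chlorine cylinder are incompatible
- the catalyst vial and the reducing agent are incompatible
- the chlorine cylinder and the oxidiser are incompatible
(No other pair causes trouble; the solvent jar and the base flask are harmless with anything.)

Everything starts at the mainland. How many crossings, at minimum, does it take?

13

Counting alone: the smuggler can take at most 2 across per trip to the island, so moving all 8 needs at least 4 loaded trips out, with a return between consecutive ones — at least 7 crossings.
The safety rule pushes this higher. Following every safe sequence of crossings, the most of the 8 that can be at the island as the skiff arrives there on crossings 7, 9, 11 is 5, 6, 7 respectively — never all 8.
So no plan with fewer than 13 crossings exists, and this one achieves 13:
1. Smuggler goes to the island with the oxidiser and the reducing agent.
2. Smuggler goes back to the mainland with the oxidiser.
3. Smuggler goes to the island with the chlorine cylinder and the ether can.
4. Smuggler goes back to the mainland with the reducing agent.
5. Smuggler goes to the island with the fuel sample and the reducing agent.
6. Smuggler goes back to the mainland with the reducing agent.
7. Smuggler goes to the island with the catalyst vial and the oxidiser.
8. Smuggler goes back to the mainland with the oxidiser.
9. Smuggler goes to the island with the oxidiser and the solvent jar.
10. Smuggler goes back to the mainland with the oxidiser.
11. Smuggler goes to the island with the base flask and the oxidiser.
12. Smuggler goes back to the mainland with the oxidiser.
13. Smuggler goes to the island with the oxidiser and the reducing agent.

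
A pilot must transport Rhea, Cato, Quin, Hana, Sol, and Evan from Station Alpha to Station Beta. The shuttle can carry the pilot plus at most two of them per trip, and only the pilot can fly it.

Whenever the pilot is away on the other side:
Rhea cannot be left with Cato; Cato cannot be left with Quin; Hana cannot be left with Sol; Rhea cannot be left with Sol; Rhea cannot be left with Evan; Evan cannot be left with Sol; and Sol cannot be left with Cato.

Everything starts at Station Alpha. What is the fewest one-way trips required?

Whatever the first load, the items left behind include a forbidden pair without the pilot. No opening move is safe, so no plan exists.

impossible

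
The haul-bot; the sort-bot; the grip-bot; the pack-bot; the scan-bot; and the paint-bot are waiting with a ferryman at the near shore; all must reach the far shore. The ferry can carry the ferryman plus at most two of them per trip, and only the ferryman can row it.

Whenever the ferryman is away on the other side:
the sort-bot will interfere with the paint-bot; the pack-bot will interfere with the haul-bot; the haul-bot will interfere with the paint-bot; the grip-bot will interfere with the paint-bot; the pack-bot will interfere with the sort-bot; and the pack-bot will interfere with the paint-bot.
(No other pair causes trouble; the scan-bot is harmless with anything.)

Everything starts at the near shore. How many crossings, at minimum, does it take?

9

Counting alone: the ferryman can take at most 2 across per trip to the far shore, so moving all 6 needs at least 3 loaded trips out, with a return between consecutive ones — at least 5 crossings.
The safety rule pushes this higher. Following every safe sequence of crossings, the most of the 6 that can be at the far shore as the ferry arrives there on crossings 5, 7 is 4, 5 respectively — never all 6.
So no plan with fewer than 9 crossings exists, and this one achieves 9:
1. Ferryman goes to the far shore with the pack-bot and the paint-bot.  [the near shore: the grip-bot, the haul-bot, the scan-bot, the sort-bot | the far shore: the pack-bot, the paint-bot]
2. Ferryman goes back to the near shore with the pack-bot.  [the near shore: the grip-bot, the haul-bot, the pack-bot, the scan-bot, the sort-bot | the far shore: the paint-bot]
3. Ferryman goes to the far shore with the haul-bot and the sort-bot.  [the near shore: the grip-bot, the pack-bot, the scan-bot | the far shore: the haul-bot, the paint-bot, the sort-bot]
4. Ferryman goes back to the near shore with the paint-bot.  [the near shore: the grip-bot, the pack-bot, the paint-bot, the scan-bot | the far shore: the haul-bot, the sort-bot]
5. Ferryman goes to the far shore with the grip-bot and the pack-bot.  [the near shore: the paint-bot, the scan-bot | the far shore: the grip-bot, the haul-bot, the pack-bot, the sort-bot]
6. Ferryman goes back to the near shore with the pack-bot.  [the near shore: the pack-bot, the paint-bot, the scan-bot | the far shore: the grip-bot, the haul-bot, the sort-bot]
7. Ferryman goes to the far shore with the pack-bot and the scan-bot.  [the near shore: the paint-bot | the far shore: the grip-bot, the haul-bot, the pack-bot, the scan-bot, the sort-bot]
8. Ferryman goes back to the near shore with the pack-bot.  [the near shore: the pack-bot, the paint-bot | the far shore: the grip-bot, the haul-bot, the scan-bot, the sort-bot]
9. Ferryman goes to the far shore with the pack-bot and the paint-bot.  [the near shore: — | the far shore: the grip-bot, the haul-bot, the pack-bot, the paint-bot, the scan-bot, the sort-bot]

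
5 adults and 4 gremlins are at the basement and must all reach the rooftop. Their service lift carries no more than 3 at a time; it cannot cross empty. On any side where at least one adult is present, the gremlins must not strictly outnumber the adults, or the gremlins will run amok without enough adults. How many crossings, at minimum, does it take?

7

Counting alone: each trip to the rooftop takes at most 3 across and each return brings at least 1 back, so after t trips out (and t−1 returns) at most 3t − (t−1) of the 9 are across; that first reaches 9 at t = 4, so at least 7 crossings are needed.
The plan below uses exactly 7 crossings, so it is optimal:
1. 3 gremlins → the rooftop.  (the basement: 5A 1G; the rooftop: 0A 3G)
2. 1 gremlin ← the basement.  (the basement: 5A 2G; the rooftop: 0A 2G)
3. 3 adults → the rooftop.  (the basement: 2A 2G; the rooftop: 3A 2G)
4. 1 adult ← the basement.  (the basement: 3A 2G; the rooftop: 2A 2G)
5. 2 adults and 1 gremlin → the rooftop.  (the basement: 1A 1G; the rooftop: 4A 3G)
6. 1 adult ← the basement.  (the basement: 2A 1G; the rooftop: 3A 3G)
7. 2 adults and 1 gremlin → the rooftop.  (the basement: 0A 0G; the rooftop: 5A 4G)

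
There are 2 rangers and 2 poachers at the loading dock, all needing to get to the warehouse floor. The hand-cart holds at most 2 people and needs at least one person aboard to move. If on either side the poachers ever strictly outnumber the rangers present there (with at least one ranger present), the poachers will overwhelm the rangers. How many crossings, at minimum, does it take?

Counting alone: each trip to the warehouse floor takes at most 2 across and each return brings at least 1 back, so after t trips out (and t−1 returns) at most 2t − (t−1) of the 4 are across; that first reaches 4 at t = 3, so at least 5 crossings are needed.
The plan below uses exactly 5 crossings, so it is optimal:
1. 2 poachers → the warehouse floor.  (the loading dock: 2R 0P; the warehouse floor: 0R 2P)
2. 1 poacher ← the loading dock.  (the loading dock: 2R 1P; the warehouse floor: 0R 1P)
3. 2 rangers → the warehouse floor.  (the loading dock: 0R 1P; the warehouse floor: 2R 1P)
4. 1 poacher ← the loading dock.  (the loading dock: 0R 2P; the warehouse floor: 2R 0P)
5. 2 poachers → the warehouse floor.  (the loading dock: 0R 0P; the warehouse floor: 2R 2P)

5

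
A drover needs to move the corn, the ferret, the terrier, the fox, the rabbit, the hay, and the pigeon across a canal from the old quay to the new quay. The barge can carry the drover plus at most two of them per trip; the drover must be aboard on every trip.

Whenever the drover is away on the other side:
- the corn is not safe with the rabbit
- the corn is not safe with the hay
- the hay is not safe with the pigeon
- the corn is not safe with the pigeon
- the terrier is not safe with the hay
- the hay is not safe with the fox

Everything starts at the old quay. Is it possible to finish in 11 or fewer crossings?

Yes

Yes — this plan uses 11 crossings (≤ 11):
1. Drover goes to the new quay with the corn and the hay.  [the old quay: the ferret, the fox, the pigeon, the rabbit, the terrier | the new quay: the corn, the hay]
2. Drover goes back to the old quay with the corn.  [the old quay: the corn, the ferret, the fox, the pigeon, the rabbit, the terrier | the new quay: the hay]
3. Drover goes to the new quay with the corn and the ferret.  [the old quay: the fox, the pigeon, the rabbit, the terrier | the new quay: the corn, the ferret, the hay]
4. Drover goes back to the old quay with the corn.  [the old quay: the corn, the fox, the pigeon, the rabbit, the terrier | the new quay: the ferret, the hay]
5. Drover goes to the new quay with the corn and the terrier.  [the old quay: the fox, the pigeon, the rabbit | the new quay: the corn, the ferret, the hay, the terrier]
6. Drover goes back to the old quay with the hay.  [the old quay: the fox, the hay, the pigeon, the rabbit | the new quay: the corn, the ferret, the terrier]
7. Drover goes to the new quay with the fox and the hay.  [the old quay: the pigeon, the rabbit | the new quay: the corn, the ferret, the fox, the hay, the terrier]
8. Drover goes back to the old quay with the hay.  [the old quay: the hay, the pigeon, the rabbit | the new quay: the corn, the ferret, the fox, the terrier]
9. Drover goes to the new quay with the pigeon and the rabbit.  [the old quay: the hay | the new quay: the corn, the ferret, the fox, the pigeon, the rabbit, the terrier]
10. Drover goes back to the old quay with the corn.  [the old quay: the corn, the hay | the new quay: the ferret, the fox, the pigeon, the rabbit, the terrier]
11. Drover goes to the new quay with the corn and the hay.  [the old quay: — | the new quay: the corn, the ferret, the fox, the hay, the pigeon, the rabbit, the terrier]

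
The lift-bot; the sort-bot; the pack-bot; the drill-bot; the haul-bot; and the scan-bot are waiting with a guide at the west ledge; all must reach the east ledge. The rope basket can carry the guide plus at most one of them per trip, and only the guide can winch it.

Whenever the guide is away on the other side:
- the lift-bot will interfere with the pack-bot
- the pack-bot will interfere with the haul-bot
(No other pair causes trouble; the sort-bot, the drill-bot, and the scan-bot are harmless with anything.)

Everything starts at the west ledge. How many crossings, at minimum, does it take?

Counting alone: the guide can take at most 1 across per trip to the east ledge, so moving all 6 needs at least 6 loaded trips out, with a return between consecutive ones — at least 11 crossings.
The safety rule pushes this higher. Following every safe sequence of crossings, the most of the 6 that can be at the east ledge as the rope basket arrives there on crossing 11 is 5 — never all 6.
So no plan with fewer than 13 crossings exists, and this one achieves 13:
1. Guide goes to the east ledge with the pack-bot.  [the west ledge: the drill-bot, the haul-bot, the lift-bot, the scan-bot, the sort-bot | the east ledge: the pack-bot]
2. Guide goes back to the west ledge alone.  [the west ledge: the drill-bot, the haul-bot, the lift-bot, the scan-bot, the sort-bot | the east ledge: the pack-bot]
3. Guide goes to the east ledge with the lift-bot.  [the west ledge: the drill-bot, the haul-bot, the scan-bot, the sort-bot | the east ledge: the lift-bot, the pack-bot]
4. Guide goes back to the west ledge with the pack-bot.  [the west ledge: the drill-bot, the haul-bot, the pack-bot, the scan-bot, the sort-bot | the east ledge: the lift-bot]
5. Guide goes to the east ledge with the haul-bot.  [the west ledge: the drill-bot, the pack-bot, the scan-bot, the sort-bot | the east ledge: the haul-bot, the lift-bot]
6. Guide goes back to the west ledge alone.  [the west ledge: the drill-bot, the pack-bot, the scan-bot, the sort-bot | the east ledge: the haul-bot, the lift-bot]
7. Guide goes to the east ledge with the sort-bot.  [the west ledge: the drill-bot, the pack-bot, the scan-bot | the east ledge: the haul-bot, the lift-bot, the sort-bot]
8. Guide goes back to the west ledge alone.  [the west ledge: the drill-bot, the pack-bot, the scan-bot | the east ledge: the haul-bot, the lift-bot, the sort-bot]
9. Guide goes to the east ledge with the drill-bot.  [the west ledge: the pack-bot, the scan-bot | the east ledge: the drill-bot, the haul-bot, the lift-bot, the sort-bot]
10. Guide goes back to the west ledge alone.  [the west ledge: the pack-bot, the scan-bot | the east ledge: the drill-bot, the haul-bot, the lift-bot, the sort-bot]
11. Guide goes to the east ledge with the scan-bot.  [the west ledge: the pack-bot | the east ledge: the drill-bot, the haul-bot, the lift-bot, the scan-bot, the sort-bot]
12. Guide goes back to the west ledge alone.  [the west ledge: the pack-bot | the east ledge: the drill-bot, the haul-bot, the lift-bot, the scan-bot, the sort-bot]
13. Guide goes to the east ledge with the pack-bot.  [the west ledge: — | the east ledge: the drill-bot, the haul-bot, the lift-bot, the pack-bot, the scan-bot, the sort-bot]

13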